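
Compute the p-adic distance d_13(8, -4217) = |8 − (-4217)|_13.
d_13(8, -4217) = 1/169

Step 1 — x − y = 8 − (-4217) = 4225. Step 2 — v_13(4225) = 2 (factor: 4225 = (13^2 · 25); the sign does not affect v_p). Step 3 — |x − y|_13 = 13^{-2} = 1/169.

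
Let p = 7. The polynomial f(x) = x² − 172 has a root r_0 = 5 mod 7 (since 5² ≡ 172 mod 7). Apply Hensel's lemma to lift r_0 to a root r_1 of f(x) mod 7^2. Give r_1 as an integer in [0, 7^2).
r_1 = 5 (mod 49)

Hensel's recurrence: r_{i+1} = r_i − f(r_i)·(f′(r_i))^{-1} mod 7^{i+2}, with f′(x) = 2x. Iterate:
  r_0 = 5 (mod 7)
  r_1 = 5 (mod 49)
Final: r_1 = 5, and one checks f(r_1) ≡ 0 mod 7^2.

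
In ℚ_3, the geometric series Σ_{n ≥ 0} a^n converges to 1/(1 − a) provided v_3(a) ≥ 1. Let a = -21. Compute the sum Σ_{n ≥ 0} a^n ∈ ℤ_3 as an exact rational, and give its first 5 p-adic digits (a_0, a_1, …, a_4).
Σ a^n = 1/(1 − a) = 1/22;  first 5 digits = (1, 2, 1, 2, 2)

v_3(a) = 1 ≥ 1, so the series converges in ℤ_3 to 1/(1 − a) = 1/(1 − (-21)) = 1/22. Expand this rational in ℤ_3: compute digits iteratively via d_i = x_i mod 3, x_{i+1} = (x_i − d_i)/3. The first 5 digits are (1, 2, 1, 2, 2).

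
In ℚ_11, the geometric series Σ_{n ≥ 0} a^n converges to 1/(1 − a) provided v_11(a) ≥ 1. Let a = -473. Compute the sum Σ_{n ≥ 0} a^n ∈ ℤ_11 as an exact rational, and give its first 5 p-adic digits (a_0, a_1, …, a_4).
Σ a^n = 1/(1 − a) = 1/474;  first 5 digits = (1, 1, 8, 3, 4)

v_11(a) = 1 ≥ 1, so the series converges in ℤ_11 to 1/(1 − a) = 1/(1 − (-473)) = 1/474. Expand this rational in ℤ_11: compute digits iteratively via d_i = x_i mod 11, x_{i+1} = (x_i − d_i)/11. The first 5 digits are (1, 1, 8, 3, 4).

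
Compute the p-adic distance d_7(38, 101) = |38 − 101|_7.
d_7(38, 101) = 1/7

Step 1 — x − y = 38 − 101 = -63. Step 2 — v_7(-63) = 1 (factor: -63 = −(7^1 · 9); the sign does not affect v_p). Step 3 — |x − y|_7 = 7^{-1} = 1/7.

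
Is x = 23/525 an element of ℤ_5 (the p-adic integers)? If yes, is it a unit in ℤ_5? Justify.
x ∉ ℤ_5 (v_5(x) = -2 < 0)

ℤ_5 = {x ∈ ℚ_5 : v_5(x) ≥ 0} and ℤ_5^× = {x ∈ ℤ_5 : v_5(x) = 0}. Here v_5(23/525) = v_5(num) − v_5(den) = -2; compare against these criteria.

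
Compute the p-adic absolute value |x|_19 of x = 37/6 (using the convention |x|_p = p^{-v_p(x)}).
|37/6|_19 = 1

Step 1 — compute v_19(x) by factoring powers of 19 out of the numerator and denominator: v_19(37/6) = 0. Step 2 — apply |x|_p = p^{-v_p(x)} = 19^{0} = 1.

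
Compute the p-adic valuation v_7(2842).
v_7(2842) = 2

v_7(n) is the largest exponent k such that 7^k divides n. Factor out: 2842 = 7^2 · 58. (Sign doesn't affect v_p.) So v_7(2842) = 2.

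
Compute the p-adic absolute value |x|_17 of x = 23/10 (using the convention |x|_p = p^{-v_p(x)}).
|23/10|_17 = 1

Step 1 — compute v_17(x) by factoring powers of 17 out of the numerator and denominator: v_17(23/10) = 0. Step 2 — apply |x|_p = p^{-v_p(x)} = 17^{0} = 1.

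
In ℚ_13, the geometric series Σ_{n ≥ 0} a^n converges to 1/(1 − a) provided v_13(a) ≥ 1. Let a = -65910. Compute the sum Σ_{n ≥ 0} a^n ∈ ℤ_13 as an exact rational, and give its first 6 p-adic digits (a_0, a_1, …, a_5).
Σ a^n = 1/(1 − a) = 1/65911;  first 6 digits = (1, 0, 0, 9, 10, 12)

v_13(a) = 3 ≥ 1, so the series converges in ℤ_13 to 1/(1 − a) = 1/(1 − (-65910)) = 1/65911. Expand this rational in ℤ_13: compute digits iteratively via d_i = x_i mod 13, x_{i+1} = (x_i − d_i)/13. The first 6 digits are (1, 0, 0, 9, 10, 12).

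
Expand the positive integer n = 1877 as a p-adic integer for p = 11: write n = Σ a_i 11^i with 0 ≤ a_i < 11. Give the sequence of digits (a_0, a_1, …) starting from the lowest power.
(a_0, a_1, …) = (7, 5, 4, 1)

Repeated division by 11 gives the digits low-to-high: 1877 = 7 + 5·11^1 + 4·11^2 + 1·11^3. Digit sequence: (7, 5, 4, 1).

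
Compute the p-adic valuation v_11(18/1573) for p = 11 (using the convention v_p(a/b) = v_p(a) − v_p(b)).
v_11(18/1573) = -2

Factor powers of 11 from the numerator and denominator of the reduced fraction: 18 = 11^0 · 18 and 1573 = 11^2 · 13. Apply v_p(a/b) = v_p(a) − v_p(b): v_11(18/1573) = 0 − 2 = -2.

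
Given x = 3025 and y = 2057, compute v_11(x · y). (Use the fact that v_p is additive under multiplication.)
v_11(6222425) = 4

v_p(x) = 2 (factor: 3025 = 11^2 · 25); v_p(y) = 2 (factor: 2057 = 11^2 · 17). Additivity: v_p(xy) = v_p(x) + v_p(y) = 2 + 2 = 4. (Direct check: xy = 6222425 = 11^4 · (425).)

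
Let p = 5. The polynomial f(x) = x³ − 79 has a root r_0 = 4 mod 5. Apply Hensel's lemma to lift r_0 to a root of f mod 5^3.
r_2 = 84 (mod 125)

Hensel: r_{i+1} = r_i − f(r_i)/f′(r_i) mod 5^{i+2}, where f′(x) = 3x². Iterate:
  r_0 = 4 (mod 5)
  r_1 = 9 (mod 25)
  r_2 = 84 (mod 125)
Final: r = 84 with f(r) ≡ 0 mod 5^3.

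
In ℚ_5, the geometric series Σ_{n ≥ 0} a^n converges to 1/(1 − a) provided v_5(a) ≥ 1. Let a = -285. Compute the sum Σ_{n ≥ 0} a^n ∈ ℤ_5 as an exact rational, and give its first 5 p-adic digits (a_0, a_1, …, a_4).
Σ a^n = 1/(1 − a) = 1/286;  first 5 digits = (1, 3, 2, 4, 1)

v_5(a) = 1 ≥ 1, so the series converges in ℤ_5 to 1/(1 − a) = 1/(1 − (-285)) = 1/286. Expand this rational in ℤ_5: compute digits iteratively via d_i = x_i mod 5, x_{i+1} = (x_i − d_i)/5. The first 5 digits are (1, 3, 2, 4, 1).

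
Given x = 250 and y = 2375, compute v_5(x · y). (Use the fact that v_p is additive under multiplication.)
v_5(593750) = 6

v_p(x) = 3 (factor: 250 = 5^3 · 2); v_p(y) = 3 (factor: 2375 = 5^3 · 19). Additivity: v_p(xy) = v_p(x) + v_p(y) = 3 + 3 = 6. (Direct check: xy = 593750 = 5^6 · (38).)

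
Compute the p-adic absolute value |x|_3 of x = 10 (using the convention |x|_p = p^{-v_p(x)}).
|10|_3 = 1

Step 1 — compute v_3(x) by factoring powers of 3 out of the numerator and denominator: v_3(10) = 0. Step 2 — apply |x|_p = p^{-v_p(x)} = 3^{0} = 1.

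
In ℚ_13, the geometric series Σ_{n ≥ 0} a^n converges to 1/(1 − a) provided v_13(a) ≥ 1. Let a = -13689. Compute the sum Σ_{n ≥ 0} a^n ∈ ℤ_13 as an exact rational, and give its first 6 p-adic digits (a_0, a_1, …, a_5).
Σ a^n = 1/(1 − a) = 1/13690;  first 6 digits = (1, 0, 10, 6, 8, 10)

v_13(a) = 2 ≥ 1, so the series converges in ℤ_13 to 1/(1 − a) = 1/(1 − (-13689)) = 1/13690. Expand this rational in ℤ_13: compute digits iteratively via d_i = x_i mod 13, x_{i+1} = (x_i − d_i)/13. The first 6 digits are (1, 0, 10, 6, 8, 10).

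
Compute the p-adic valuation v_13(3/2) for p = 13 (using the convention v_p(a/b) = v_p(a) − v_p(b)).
v_13(3/2) = 0

Factor powers of 13 from the numerator and denominator of the reduced fraction: 3 = 13^0 · 3 and 2 = 13^0 · 2. Apply v_p(a/b) = v_p(a) − v_p(b): v_13(3/2) = 0 − 0 = 0.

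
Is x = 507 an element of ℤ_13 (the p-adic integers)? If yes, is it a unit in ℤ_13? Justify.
x ∈ ℤ_13 but not a unit; v_13(x) = 2 > 0

ℤ_13 = {x ∈ ℚ_13 : v_13(x) ≥ 0} and ℤ_13^× = {x ∈ ℤ_13 : v_13(x) = 0}. Here v_13(507) = v_13(num) − v_13(den) = 2; compare against these criteria.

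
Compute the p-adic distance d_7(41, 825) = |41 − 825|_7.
d_7(41, 825) = 1/49

Step 1 — x − y = 41 − 825 = -784. Step 2 — v_7(-784) = 2 (factor: -784 = −(7^2 · 16); the sign does not affect v_p). Step 3 — |x − y|_7 = 7^{-2} = 1/49.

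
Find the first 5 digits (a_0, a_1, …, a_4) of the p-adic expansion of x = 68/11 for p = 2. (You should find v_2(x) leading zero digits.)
(a_0, …, a_4) = (0, 0, 1, 1, 0)

v_2(68/11) = 2, so a_0 = ... = a_1 = 0. Factor out: x = 2^2 · u with u = 17/11 a unit in ℤ_2. Expand u iteratively via a_{v+i} = u_i mod 2, u_{i+1} = (u_i − a_{v+i})/2:
  u_0 = 17/11;  a_2 = 1;  u_1 = (u_0 − 1)/2 = 3/11
  u_1 = 3/11;  a_3 = 1;  u_2 = (u_1 − 1)/2 = -4/11
  u_2 = -4/11;  a_4 = 0;  u_3 = (u_2 − 0)/2 = -2/11
Digits: (0, 0, 1, 1, 0).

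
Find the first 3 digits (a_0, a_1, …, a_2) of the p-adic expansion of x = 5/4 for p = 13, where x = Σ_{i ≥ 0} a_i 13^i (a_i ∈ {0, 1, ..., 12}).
(a_0, …, a_2) = (11, 9, 9)

v_13(5/4) = 0 (numerator and denominator both coprime to 13), so x ∈ ℤ_13^×. Compute digits iteratively via a_i = x_i mod 13, x_{i+1} = (x_i − a_i)/13, with x_0 = x:
  x_0 = 5/4;  a_0 = 11;  x_1 = (x_0 − 11)/13 = -3/4
  x_1 = -3/4;  a_1 = 9;  x_2 = (x_1 − 9)/13 = -3/4
  x_2 = -3/4;  a_2 = 9;  x_3 = (x_2 − 9)/13 = -3/4
Digits: (11, 9, 9).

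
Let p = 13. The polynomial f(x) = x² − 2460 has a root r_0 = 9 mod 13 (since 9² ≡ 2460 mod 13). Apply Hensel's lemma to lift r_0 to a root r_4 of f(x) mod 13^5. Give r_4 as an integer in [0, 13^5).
r_4 = 141735 (mod 371293)

Hensel's recurrence: r_{i+1} = r_i − f(r_i)·(f′(r_i))^{-1} mod 13^{i+2}, with f′(x) = 2x. Iterate:
  r_0 = 9 (mod 13)
  r_1 = 113 (mod 169)
  r_2 = 1127 (mod 2197)
  r_3 = 27491 (mod 28561)
  r_4 = 141735 (mod 371293)
Final: r_4 = 141735, and one checks f(r_4) ≡ 0 mod 13^5.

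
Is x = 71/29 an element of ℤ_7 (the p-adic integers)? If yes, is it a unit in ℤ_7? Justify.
x ∈ ℤ_7^× (unit); v_7(x) = 0

ℤ_7 = {x ∈ ℚ_7 : v_7(x) ≥ 0} and ℤ_7^× = {x ∈ ℤ_7 : v_7(x) = 0}. Here v_7(71/29) = v_7(num) − v_7(den) = 0; compare against these criteria.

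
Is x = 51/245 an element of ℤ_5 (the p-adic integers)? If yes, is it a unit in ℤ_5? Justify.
x ∉ ℤ_5 (v_5(x) = -1 < 0)

ℤ_5 = {x ∈ ℚ_5 : v_5(x) ≥ 0} and ℤ_5^× = {x ∈ ℤ_5 : v_5(x) = 0}. Here v_5(51/245) = v_5(num) − v_5(den) = -1; compare against these criteria.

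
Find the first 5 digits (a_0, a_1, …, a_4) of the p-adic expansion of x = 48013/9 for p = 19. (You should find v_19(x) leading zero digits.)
(a_0, …, a_4) = (0, 0, 0, 5, 4)

v_19(48013/9) = 3, so a_0 = ... = a_2 = 0. Factor out: x = 19^3 · u with u = 7/9 a unit in ℤ_19. Expand u iteratively via a_{v+i} = u_i mod 19, u_{i+1} = (u_i − a_{v+i})/19:
  u_0 = 7/9;  a_3 = 5;  u_1 = (u_0 − 5)/19 = -2/9
  u_1 = -2/9;  a_4 = 4;  u_2 = (u_1 − 4)/19 = -2/9
Digits: (0, 0, 0, 5, 4).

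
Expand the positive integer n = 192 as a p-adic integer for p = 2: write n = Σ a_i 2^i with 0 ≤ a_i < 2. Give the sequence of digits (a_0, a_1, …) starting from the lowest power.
(a_0, a_1, …) = (0, 0, 0, 0, 0, 0, 1, 1)

Repeated division by 2 gives the digits low-to-high: 192 = 1·2^6 + 1·2^7. Digit sequence: (0, 0, 0, 0, 0, 0, 1, 1).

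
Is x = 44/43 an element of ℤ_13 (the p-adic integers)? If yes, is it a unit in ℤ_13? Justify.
x ∈ ℤ_13^× (unit); v_13(x) = 0

ℤ_13 = {x ∈ ℚ_13 : v_13(x) ≥ 0} and ℤ_13^× = {x ∈ ℤ_13 : v_13(x) = 0}. Here v_13(44/43) = v_13(num) − v_13(den) = 0; compare against these criteria.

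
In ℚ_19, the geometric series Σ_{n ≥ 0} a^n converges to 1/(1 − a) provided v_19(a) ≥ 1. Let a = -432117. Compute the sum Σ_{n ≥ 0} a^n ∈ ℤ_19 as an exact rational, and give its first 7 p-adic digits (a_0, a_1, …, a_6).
Σ a^n = 1/(1 − a) = 1/432118;  first 7 digits = (1, 0, 0, 13, 15, 18, 16)

v_19(a) = 3 ≥ 1, so the series converges in ℤ_19 to 1/(1 − a) = 1/(1 − (-432117)) = 1/432118. Expand this rational in ℤ_19: compute digits iteratively via d_i = x_i mod 19, x_{i+1} = (x_i − d_i)/19. The first 7 digits are (1, 0, 0, 13, 15, 18, 16).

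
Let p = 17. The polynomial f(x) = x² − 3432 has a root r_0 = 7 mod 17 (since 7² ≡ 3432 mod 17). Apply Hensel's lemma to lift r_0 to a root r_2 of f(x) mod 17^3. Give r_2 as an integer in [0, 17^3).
r_2 = 1673 (mod 4913)

Hensel's recurrence: r_{i+1} = r_i − f(r_i)·(f′(r_i))^{-1} mod 17^{i+2}, with f′(x) = 2x. Iterate:
  r_0 = 7 (mod 17)
  r_1 = 228 (mod 289)
  r_2 = 1673 (mod 4913)
Final: r_2 = 1673, and one checks f(r_2) ≡ 0 mod 17^3.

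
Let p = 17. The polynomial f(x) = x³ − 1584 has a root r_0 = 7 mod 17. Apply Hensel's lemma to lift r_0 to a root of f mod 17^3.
r_2 = 619 (mod 4913)

Hensel: r_{i+1} = r_i − f(r_i)/f′(r_i) mod 17^{i+2}, where f′(x) = 3x². Iterate:
  r_0 = 7 (mod 17)
  r_1 = 41 (mod 289)
  r_2 = 619 (mod 4913)
Final: r = 619 with f(r) ≡ 0 mod 17^3.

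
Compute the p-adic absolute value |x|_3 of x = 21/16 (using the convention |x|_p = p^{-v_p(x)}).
|21/16|_3 = 1/3

Step 1 — compute v_3(x) by factoring powers of 3 out of the numerator and denominator: v_3(21/16) = 1. Step 2 — apply |x|_p = p^{-v_p(x)} = 3^{-1} = 1/3.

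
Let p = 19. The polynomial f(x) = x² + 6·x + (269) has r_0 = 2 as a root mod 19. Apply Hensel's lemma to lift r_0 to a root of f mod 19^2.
r_1 = 154 (mod 361)

Hensel: r_{i+1} = r_i − f(r_i)·(f′(r_i))^{-1} mod 19^{i+2}, f′(x) = 2x + 6. Iterate:
  r_0 = 2 (mod 19)
  r_1 = 154 (mod 361)
Final: r = 154 satisfies f(r) ≡ 0 mod 19^2.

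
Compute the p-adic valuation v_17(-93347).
v_17(-93347) = 3

v_17(n) is the largest exponent k such that 17^k divides n. Factor out: -93347 = -17^3 · 19. (Sign doesn't affect v_p.) So v_17(-93347) = 3.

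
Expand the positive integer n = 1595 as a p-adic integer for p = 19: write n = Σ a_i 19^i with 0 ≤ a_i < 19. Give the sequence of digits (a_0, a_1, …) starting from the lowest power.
(a_0, a_1, …) = (18, 7, 4)

Repeated division by 19 gives the digits low-to-high: 1595 = 18 + 7·19^1 + 4·19^2. Digit sequence: (18, 7, 4).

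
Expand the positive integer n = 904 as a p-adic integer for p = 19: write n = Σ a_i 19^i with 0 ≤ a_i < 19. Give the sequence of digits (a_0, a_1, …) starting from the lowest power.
(a_0, a_1, …) = (11, 9, 2)

Repeated division by 19 gives the digits low-to-high: 904 = 11 + 9·19^1 + 2·19^2. Digit sequence: (11, 9, 2).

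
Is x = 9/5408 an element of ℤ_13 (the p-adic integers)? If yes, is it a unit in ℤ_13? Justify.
x ∉ ℤ_13 (v_13(x) = -2 < 0)

ℤ_13 = {x ∈ ℚ_13 : v_13(x) ≥ 0} and ℤ_13^× = {x ∈ ℤ_13 : v_13(x) = 0}. Here v_13(9/5408) = v_13(num) − v_13(den) = -2; compare against these criteria.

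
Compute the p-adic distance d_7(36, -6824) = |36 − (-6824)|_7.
d_7(36, -6824) = 1/343

Step 1 — x − y = 36 − (-6824) = 6860. Step 2 — v_7(6860) = 3 (factor: 6860 = (7^3 · 20); the sign does not affect v_p). Step 3 — |x − y|_7 = 7^{-3} = 1/343.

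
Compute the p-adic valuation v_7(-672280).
v_7(-672280) = 5

v_7(n) is the largest exponent k such that 7^k divides n. Factor out: -672280 = -7^5 · 40. (Sign doesn't affect v_p.) So v_7(-672280) = 5.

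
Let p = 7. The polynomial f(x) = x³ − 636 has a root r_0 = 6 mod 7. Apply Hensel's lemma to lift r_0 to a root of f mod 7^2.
r_1 = 48 (mod 49)

Hensel: r_{i+1} = r_i − f(r_i)/f′(r_i) mod 7^{i+2}, where f′(x) = 3x². Iterate:
  r_0 = 6 (mod 7)
  r_1 = 48 (mod 49)
Final: r = 48 with f(r) ≡ 0 mod 7^2.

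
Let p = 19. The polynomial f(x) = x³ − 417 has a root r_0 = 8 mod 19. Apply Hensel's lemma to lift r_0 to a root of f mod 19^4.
r_3 = 114578 (mod 130321)

Hensel: r_{i+1} = r_i − f(r_i)/f′(r_i) mod 19^{i+2}, where f′(x) = 3x². Iterate:
  r_0 = 8 (mod 19)
  r_1 = 141 (mod 361)
  r_2 = 4834 (mod 6859)
  r_3 = 114578 (mod 130321)
Final: r = 114578 with f(r) ≡ 0 mod 19^4.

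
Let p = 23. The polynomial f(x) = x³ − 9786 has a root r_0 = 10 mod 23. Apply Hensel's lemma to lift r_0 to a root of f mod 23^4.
r_3 = 1919 (mod 279841)

Hensel: r_{i+1} = r_i − f(r_i)/f′(r_i) mod 23^{i+2}, where f′(x) = 3x². Iterate:
  r_0 = 10 (mod 23)
  r_1 = 332 (mod 529)
  r_2 = 1919 (mod 12167)
  r_3 = 1919 (mod 279841)
Final: r = 1919 with f(r) ≡ 0 mod 23^4.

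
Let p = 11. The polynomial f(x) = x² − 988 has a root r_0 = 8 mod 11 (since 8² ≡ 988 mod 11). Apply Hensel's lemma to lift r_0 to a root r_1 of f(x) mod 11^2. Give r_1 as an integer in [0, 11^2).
r_1 = 96 (mod 121)

Hensel's recurrence: r_{i+1} = r_i − f(r_i)·(f′(r_i))^{-1} mod 11^{i+2}, with f′(x) = 2x. Iterate:
  r_0 = 8 (mod 11)
  r_1 = 96 (mod 121)
Final: r_1 = 96, and one checks f(r_1) ≡ 0 mod 11^2.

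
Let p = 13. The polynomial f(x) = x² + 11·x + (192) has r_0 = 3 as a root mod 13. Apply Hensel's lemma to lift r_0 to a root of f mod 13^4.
r_3 = 19464 (mod 28561)

Hensel: r_{i+1} = r_i − f(r_i)·(f′(r_i))^{-1} mod 13^{i+2}, f′(x) = 2x + 11. Iterate:
  r_0 = 3 (mod 13)
  r_1 = 29 (mod 169)
  r_2 = 1888 (mod 2197)
  r_3 = 19464 (mod 28561)
Final: r = 19464 satisfies f(r) ≡ 0 mod 13^4.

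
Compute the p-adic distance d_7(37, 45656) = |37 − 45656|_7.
d_7(37, 45656) = 1/2401

Step 1 — x − y = 37 − 45656 = -45619. Step 2 — v_7(-45619) = 4 (factor: -45619 = −(7^4 · 19); the sign does not affect v_p). Step 3 — |x − y|_7 = 7^{-4} = 1/2401.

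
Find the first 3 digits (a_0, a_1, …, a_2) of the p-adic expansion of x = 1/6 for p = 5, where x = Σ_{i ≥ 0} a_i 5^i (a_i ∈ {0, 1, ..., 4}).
(a_0, …, a_2) = (1, 4, 0)

v_5(1/6) = 0 (numerator and denominator both coprime to 5), so x ∈ ℤ_5^×. Compute digits iteratively via a_i = x_i mod 5, x_{i+1} = (x_i − a_i)/5, with x_0 = x:
  x_0 = 1/6;  a_0 = 1;  x_1 = (x_0 − 1)/5 = -1/6
  x_1 = -1/6;  a_1 = 4;  x_2 = (x_1 − 4)/5 = -5/6
  x_2 = -5/6;  a_2 = 0;  x_3 = (x_2 − 0)/5 = -1/6
Digits: (1, 4, 0).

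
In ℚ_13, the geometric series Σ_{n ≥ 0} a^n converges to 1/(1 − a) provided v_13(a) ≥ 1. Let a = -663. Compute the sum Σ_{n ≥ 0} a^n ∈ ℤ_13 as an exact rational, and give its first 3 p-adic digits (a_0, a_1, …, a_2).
Σ a^n = 1/(1 − a) = 1/664;  first 3 digits = (1, 1, 10)

v_13(a) = 1 ≥ 1, so the series converges in ℤ_13 to 1/(1 − a) = 1/(1 − (-663)) = 1/664. Expand this rational in ℤ_13: compute digits iteratively via d_i = x_i mod 13, x_{i+1} = (x_i − d_i)/13. The first 3 digits are (1, 1, 10).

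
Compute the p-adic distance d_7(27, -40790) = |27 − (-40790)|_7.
d_7(27, -40790) = 1/2401

Step 1 — x − y = 27 − (-40790) = 40817. Step 2 — v_7(40817) = 4 (factor: 40817 = (7^4 · 17); the sign does not affect v_p). Step 3 — |x − y|_7 = 7^{-4} = 1/2401.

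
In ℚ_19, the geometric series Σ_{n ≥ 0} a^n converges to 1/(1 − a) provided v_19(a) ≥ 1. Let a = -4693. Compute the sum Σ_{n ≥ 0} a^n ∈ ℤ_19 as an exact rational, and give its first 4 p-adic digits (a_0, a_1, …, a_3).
Σ a^n = 1/(1 − a) = 1/4694;  first 4 digits = (1, 0, 6, 18)

v_19(a) = 2 ≥ 1, so the series converges in ℤ_19 to 1/(1 − a) = 1/(1 − (-4693)) = 1/4694. Expand this rational in ℤ_19: compute digits iteratively via d_i = x_i mod 19, x_{i+1} = (x_i − d_i)/19. The first 4 digits are (1, 0, 6, 18).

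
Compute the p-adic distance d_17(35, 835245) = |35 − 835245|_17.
d_17(35, 835245) = 1/83521

Step 1 — x − y = 35 − 835245 = -835210. Step 2 — v_17(-835210) = 4 (factor: -835210 = −(17^4 · 10); the sign does not affect v_p). Step 3 — |x − y|_17 = 17^{-4} = 1/83521.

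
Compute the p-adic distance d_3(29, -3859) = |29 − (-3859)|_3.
d_3(29, -3859) = 1/243

Step 1 — x − y = 29 − (-3859) = 3888. Step 2 — v_3(3888) = 5 (factor: 3888 = (3^5 · 16); the sign does not affect v_p). Step 3 — |x − y|_3 = 3^{-5} = 1/243.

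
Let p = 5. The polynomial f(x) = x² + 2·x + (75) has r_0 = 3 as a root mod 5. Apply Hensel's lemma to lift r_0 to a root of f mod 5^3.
r_2 = 98 (mod 125)

Hensel: r_{i+1} = r_i − f(r_i)·(f′(r_i))^{-1} mod 5^{i+2}, f′(x) = 2x + 2. Iterate:
  r_0 = 3 (mod 5)
  r_1 = 23 (mod 25)
  r_2 = 98 (mod 125)
Final: r = 98 satisfies f(r) ≡ 0 mod 5^3.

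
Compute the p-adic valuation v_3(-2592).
v_3(-2592) = 4

v_3(n) is the largest exponent k such that 3^k divides n. Factor out: -2592 = -3^4 · 32. (Sign doesn't affect v_p.) So v_3(-2592) = 4.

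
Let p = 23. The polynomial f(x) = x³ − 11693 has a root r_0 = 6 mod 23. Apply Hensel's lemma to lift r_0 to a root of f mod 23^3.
r_2 = 5319 (mod 12167)

Hensel: r_{i+1} = r_i − f(r_i)/f′(r_i) mod 23^{i+2}, where f′(x) = 3x². Iterate:
  r_0 = 6 (mod 23)
  r_1 = 29 (mod 529)
  r_2 = 5319 (mod 12167)
Final: r = 5319 with f(r) ≡ 0 mod 23^3.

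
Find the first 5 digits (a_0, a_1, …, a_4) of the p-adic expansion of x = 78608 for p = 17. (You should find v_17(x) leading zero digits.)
(a_0, …, a_4) = (0, 0, 0, 16, 0)

v_17(78608) = 3, so a_0 = ... = a_2 = 0. Factor out: x = 17^3 · u with u = 16 a unit in ℤ_17. Expand u iteratively via a_{v+i} = u_i mod 17, u_{i+1} = (u_i − a_{v+i})/17:
  u_0 = 16;  a_3 = 16;  u_1 = (u_0 − 16)/17 = 0
  u_1 = 0;  a_4 = 0;  u_2 = (u_1 − 0)/17 = 0
Digits: (0, 0, 0, 16, 0).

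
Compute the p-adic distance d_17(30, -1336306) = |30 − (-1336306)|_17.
d_17(30, -1336306) = 1/83521

Step 1 — x − y = 30 − (-1336306) = 1336336. Step 2 — v_17(1336336) = 4 (factor: 1336336 = (17^4 · 16); the sign does not affect v_p). Step 3 — |x − y|_17 = 17^{-4} = 1/83521.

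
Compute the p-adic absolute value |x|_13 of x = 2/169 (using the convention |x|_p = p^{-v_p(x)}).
|2/169|_13 = 169

Step 1 — compute v_13(x) by factoring powers of 13 out of the numerator and denominator: v_13(2/169) = -2. Step 2 — apply |x|_p = p^{-v_p(x)} = 13^{2} = 169.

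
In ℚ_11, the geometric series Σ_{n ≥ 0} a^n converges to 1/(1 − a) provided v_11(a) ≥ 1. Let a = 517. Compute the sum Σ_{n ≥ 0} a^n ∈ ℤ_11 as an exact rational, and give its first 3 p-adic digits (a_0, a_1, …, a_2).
Σ a^n = 1/(1 − a) = -1/516;  first 3 digits = (1, 3, 2)

v_11(a) = 1 ≥ 1, so the series converges in ℤ_11 to 1/(1 − a) = 1/(1 − 517) = -1/516. Expand this rational in ℤ_11: compute digits iteratively via d_i = x_i mod 11, x_{i+1} = (x_i − d_i)/11. The first 3 digits are (1, 3, 2).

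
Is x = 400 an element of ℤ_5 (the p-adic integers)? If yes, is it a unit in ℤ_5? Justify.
x ∈ ℤ_5 but not a unit; v_5(x) = 2 > 0

ℤ_5 = {x ∈ ℚ_5 : v_5(x) ≥ 0} and ℤ_5^× = {x ∈ ℤ_5 : v_5(x) = 0}. Here v_5(400) = v_5(num) − v_5(den) = 2; compare against these criteria.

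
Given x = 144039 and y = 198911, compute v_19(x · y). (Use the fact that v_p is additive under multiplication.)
v_19(28650941529) = 6

v_p(x) = 3 (factor: 144039 = 19^3 · 21); v_p(y) = 3 (factor: 198911 = 19^3 · 29). Additivity: v_p(xy) = v_p(x) + v_p(y) = 3 + 3 = 6. (Direct check: xy = 28650941529 = 19^6 · (609).)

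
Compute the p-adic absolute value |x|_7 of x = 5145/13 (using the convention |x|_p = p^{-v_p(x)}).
|5145/13|_7 = 1/343

Step 1 — compute v_7(x) by factoring powers of 7 out of the numerator and denominator: v_7(5145/13) = 3. Step 2 — apply |x|_p = p^{-v_p(x)} = 7^{-3} = 1/343.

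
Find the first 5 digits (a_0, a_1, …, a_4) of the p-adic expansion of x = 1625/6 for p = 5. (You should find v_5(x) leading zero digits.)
(a_0, …, a_4) = (0, 0, 0, 3, 4)

v_5(1625/6) = 3, so a_0 = ... = a_2 = 0. Factor out: x = 5^3 · u with u = 13/6 a unit in ℤ_5. Expand u iteratively via a_{v+i} = u_i mod 5, u_{i+1} = (u_i − a_{v+i})/5:
  u_0 = 13/6;  a_3 = 3;  u_1 = (u_0 − 3)/5 = -1/6
  u_1 = -1/6;  a_4 = 4;  u_2 = (u_1 − 4)/5 = -5/6
Digits: (0, 0, 0, 3, 4).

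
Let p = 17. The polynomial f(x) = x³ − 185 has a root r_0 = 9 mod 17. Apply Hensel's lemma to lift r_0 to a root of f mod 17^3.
r_2 = 4004 (mod 4913)

Hensel: r_{i+1} = r_i − f(r_i)/f′(r_i) mod 17^{i+2}, where f′(x) = 3x². Iterate:
  r_0 = 9 (mod 17)
  r_1 = 247 (mod 289)
  r_2 = 4004 (mod 4913)
Final: r = 4004 with f(r) ≡ 0 mod 17^3.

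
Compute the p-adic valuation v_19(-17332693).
v_19(-17332693) = 5

v_19(n) is the largest exponent k such that 19^k divides n. Factor out: -17332693 = -19^5 · 7. (Sign doesn't affect v_p.) So v_19(-17332693) = 5.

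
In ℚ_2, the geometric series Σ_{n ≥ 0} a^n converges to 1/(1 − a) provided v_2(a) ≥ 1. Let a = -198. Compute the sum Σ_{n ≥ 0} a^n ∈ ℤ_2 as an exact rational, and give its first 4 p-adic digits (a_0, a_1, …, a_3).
Σ a^n = 1/(1 − a) = 1/199;  first 4 digits = (1, 1, 1, 0)

v_2(a) = 1 ≥ 1, so the series converges in ℤ_2 to 1/(1 − a) = 1/(1 − (-198)) = 1/199. Expand this rational in ℤ_2: compute digits iteratively via d_i = x_i mod 2, x_{i+1} = (x_i − d_i)/2. The first 4 digits are (1, 1, 1, 0).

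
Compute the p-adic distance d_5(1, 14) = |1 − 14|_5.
d_5(1, 14) = 1

Step 1 — x − y = 1 − 14 = -13. Step 2 — v_5(-13) = 0 (factor: -13 = −(5^0 · 13); the sign does not affect v_p). Step 3 — |x − y|_5 = 5^{0} = 1.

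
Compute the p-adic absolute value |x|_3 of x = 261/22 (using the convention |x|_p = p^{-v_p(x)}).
|261/22|_3 = 1/9

Step 1 — compute v_3(x) by factoring powers of 3 out of the numerator and denominator: v_3(261/22) = 2. Step 2 — apply |x|_p = p^{-v_p(x)} = 3^{-2} = 1/9.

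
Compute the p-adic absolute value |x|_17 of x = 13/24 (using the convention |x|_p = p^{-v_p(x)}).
|13/24|_17 = 1

Step 1 — compute v_17(x) by factoring powers of 17 out of the numerator and denominator: v_17(13/24) = 0. Step 2 — apply |x|_p = p^{-v_p(x)} = 17^{0} = 1.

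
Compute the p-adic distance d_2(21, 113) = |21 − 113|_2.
d_2(21, 113) = 1/4

Step 1 — x − y = 21 − 113 = -92. Step 2 — v_2(-92) = 2 (factor: -92 = −(2^2 · 23); the sign does not affect v_p). Step 3 — |x − y|_2 = 2^{-2} = 1/4.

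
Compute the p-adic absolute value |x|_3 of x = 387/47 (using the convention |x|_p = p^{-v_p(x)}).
|387/47|_3 = 1/9

Step 1 — compute v_3(x) by factoring powers of 3 out of the numerator and denominator: v_3(387/47) = 2. Step 2 — apply |x|_p = p^{-v_p(x)} = 3^{-2} = 1/9.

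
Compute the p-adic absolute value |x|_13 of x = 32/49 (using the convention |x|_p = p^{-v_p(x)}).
|32/49|_13 = 1

Step 1 — compute v_13(x) by factoring powers of 13 out of the numerator and denominator: v_13(32/49) = 0. Step 2 — apply |x|_p = p^{-v_p(x)} = 13^{0} = 1.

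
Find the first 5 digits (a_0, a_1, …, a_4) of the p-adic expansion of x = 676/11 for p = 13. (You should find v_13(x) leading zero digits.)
(a_0, …, a_4) = (0, 0, 11, 11, 5)

v_13(676/11) = 2, so a_0 = ... = a_1 = 0. Factor out: x = 13^2 · u with u = 4/11 a unit in ℤ_13. Expand u iteratively via a_{v+i} = u_i mod 13, u_{i+1} = (u_i − a_{v+i})/13:
  u_0 = 4/11;  a_2 = 11;  u_1 = (u_0 − 11)/13 = -9/11
  u_1 = -9/11;  a_3 = 11;  u_2 = (u_1 − 11)/13 = -10/11
  u_2 = -10/11;  a_4 = 5;  u_3 = (u_2 − 5)/13 = -5/11
Digits: (0, 0, 11, 11, 5).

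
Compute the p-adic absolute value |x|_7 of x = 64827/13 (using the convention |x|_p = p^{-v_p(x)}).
|64827/13|_7 = 1/2401

Step 1 — compute v_7(x) by factoring powers of 7 out of the numerator and denominator: v_7(64827/13) = 4. Step 2 — apply |x|_p = p^{-v_p(x)} = 7^{-4} = 1/2401.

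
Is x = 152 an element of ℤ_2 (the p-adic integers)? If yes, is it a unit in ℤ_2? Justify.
x ∈ ℤ_2 but not a unit; v_2(x) = 3 > 0

ℤ_2 = {x ∈ ℚ_2 : v_2(x) ≥ 0} and ℤ_2^× = {x ∈ ℤ_2 : v_2(x) = 0}. Here v_2(152) = v_2(num) − v_2(den) = 3; compare against these criteria.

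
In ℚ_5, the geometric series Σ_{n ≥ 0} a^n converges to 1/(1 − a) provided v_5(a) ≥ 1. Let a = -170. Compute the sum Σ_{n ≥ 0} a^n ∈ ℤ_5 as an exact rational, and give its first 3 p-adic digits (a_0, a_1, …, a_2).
Σ a^n = 1/(1 − a) = 1/171;  first 3 digits = (1, 1, 4)

v_5(a) = 1 ≥ 1, so the series converges in ℤ_5 to 1/(1 − a) = 1/(1 − (-170)) = 1/171. Expand this rational in ℤ_5: compute digits iteratively via d_i = x_i mod 5, x_{i+1} = (x_i − d_i)/5. The first 3 digits are (1, 1, 4).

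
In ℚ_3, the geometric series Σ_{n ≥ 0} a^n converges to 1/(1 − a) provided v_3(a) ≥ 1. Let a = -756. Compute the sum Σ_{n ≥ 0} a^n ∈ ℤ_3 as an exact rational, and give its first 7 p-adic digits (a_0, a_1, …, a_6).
Σ a^n = 1/(1 − a) = 1/757;  first 7 digits = (1, 0, 0, 2, 2, 2, 2)

v_3(a) = 3 ≥ 1, so the series converges in ℤ_3 to 1/(1 − a) = 1/(1 − (-756)) = 1/757. Expand this rational in ℤ_3: compute digits iteratively via d_i = x_i mod 3, x_{i+1} = (x_i − d_i)/3. The first 7 digits are (1, 0, 0, 2, 2, 2, 2).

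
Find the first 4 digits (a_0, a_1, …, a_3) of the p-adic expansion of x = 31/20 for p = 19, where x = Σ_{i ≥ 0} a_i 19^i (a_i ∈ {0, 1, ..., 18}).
(a_0, …, a_3) = (12, 8, 10, 8)

v_19(31/20) = 0 (numerator and denominator both coprime to 19), so x ∈ ℤ_19^×. Compute digits iteratively via a_i = x_i mod 19, x_{i+1} = (x_i − a_i)/19, with x_0 = x:
  x_0 = 31/20;  a_0 = 12;  x_1 = (x_0 − 12)/19 = -11/20
  x_1 = -11/20;  a_1 = 8;  x_2 = (x_1 − 8)/19 = -9/20
  x_2 = -9/20;  a_2 = 10;  x_3 = (x_2 − 10)/19 = -11/20
  x_3 = -11/20;  a_3 = 8;  x_4 = (x_3 − 8)/19 = -9/20
Digits: (12, 8, 10, 8).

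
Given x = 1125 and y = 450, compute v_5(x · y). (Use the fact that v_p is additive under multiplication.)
v_5(506250) = 5

v_p(x) = 3 (factor: 1125 = 5^3 · 9); v_p(y) = 2 (factor: 450 = 5^2 · 18). Additivity: v_p(xy) = v_p(x) + v_p(y) = 3 + 2 = 5. (Direct check: xy = 506250 = 5^5 · (162).)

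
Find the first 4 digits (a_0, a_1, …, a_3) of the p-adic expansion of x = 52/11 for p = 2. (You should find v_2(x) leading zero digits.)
(a_0, …, a_3) = (0, 0, 1, 1)

v_2(52/11) = 2, so a_0 = ... = a_1 = 0. Factor out: x = 2^2 · u with u = 13/11 a unit in ℤ_2. Expand u iteratively via a_{v+i} = u_i mod 2, u_{i+1} = (u_i − a_{v+i})/2:
  u_0 = 13/11;  a_2 = 1;  u_1 = (u_0 − 1)/2 = 1/11
  u_1 = 1/11;  a_3 = 1;  u_2 = (u_1 − 1)/2 = -5/11
Digits: (0, 0, 1, 1).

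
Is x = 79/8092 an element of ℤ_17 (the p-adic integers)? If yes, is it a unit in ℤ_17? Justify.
x ∉ ℤ_17 (v_17(x) = -2 < 0)

ℤ_17 = {x ∈ ℚ_17 : v_17(x) ≥ 0} and ℤ_17^× = {x ∈ ℤ_17 : v_17(x) = 0}. Here v_17(79/8092) = v_17(num) − v_17(den) = -2; compare against these criteria.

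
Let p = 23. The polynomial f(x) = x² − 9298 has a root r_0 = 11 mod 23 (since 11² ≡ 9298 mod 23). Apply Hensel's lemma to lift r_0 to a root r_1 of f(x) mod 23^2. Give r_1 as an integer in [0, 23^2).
r_1 = 356 (mod 529)

Hensel's recurrence: r_{i+1} = r_i − f(r_i)·(f′(r_i))^{-1} mod 23^{i+2}, with f′(x) = 2x. Iterate:
  r_0 = 11 (mod 23)
  r_1 = 356 (mod 529)
Final: r_1 = 356, and one checks f(r_1) ≡ 0 mod 23^2.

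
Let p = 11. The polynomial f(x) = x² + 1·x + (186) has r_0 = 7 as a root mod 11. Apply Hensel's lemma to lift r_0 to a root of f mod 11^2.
r_1 = 7 (mod 121)

Hensel: r_{i+1} = r_i − f(r_i)·(f′(r_i))^{-1} mod 11^{i+2}, f′(x) = 2x + 1. Iterate:
  r_0 = 7 (mod 11)
  r_1 = 7 (mod 121)
Final: r = 7 satisfies f(r) ≡ 0 mod 11^2.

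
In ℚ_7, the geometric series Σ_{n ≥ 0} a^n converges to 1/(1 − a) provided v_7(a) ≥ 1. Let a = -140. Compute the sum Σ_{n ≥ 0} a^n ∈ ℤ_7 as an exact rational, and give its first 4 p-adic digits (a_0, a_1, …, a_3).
Σ a^n = 1/(1 − a) = 1/141;  first 4 digits = (1, 1, 5, 1)

v_7(a) = 1 ≥ 1, so the series converges in ℤ_7 to 1/(1 − a) = 1/(1 − (-140)) = 1/141. Expand this rational in ℤ_7: compute digits iteratively via d_i = x_i mod 7, x_{i+1} = (x_i − d_i)/7. The first 4 digits are (1, 1, 5, 1).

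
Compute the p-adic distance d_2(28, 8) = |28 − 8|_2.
d_2(28, 8) = 1/4

Step 1 — x − y = 28 − 8 = 20. Step 2 — v_2(20) = 2 (factor: 20 = (2^2 · 5); the sign does not affect v_p). Step 3 — |x − y|_2 = 2^{-2} = 1/4.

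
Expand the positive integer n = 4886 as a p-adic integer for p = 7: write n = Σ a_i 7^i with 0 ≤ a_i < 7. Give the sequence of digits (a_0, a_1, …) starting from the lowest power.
(a_0, a_1, …) = (0, 5, 1, 0, 2)

Repeated division by 7 gives the digits low-to-high: 4886 = 5·7^1 + 1·7^2 + 2·7^4. Digit sequence: (0, 5, 1, 0, 2).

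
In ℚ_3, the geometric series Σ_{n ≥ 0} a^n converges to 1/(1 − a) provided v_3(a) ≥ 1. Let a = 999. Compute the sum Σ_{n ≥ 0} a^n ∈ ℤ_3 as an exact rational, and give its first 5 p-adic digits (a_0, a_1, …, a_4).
Σ a^n = 1/(1 − a) = -1/998;  first 5 digits = (1, 0, 0, 1, 0)

v_3(a) = 3 ≥ 1, so the series converges in ℤ_3 to 1/(1 − a) = 1/(1 − 999) = -1/998. Expand this rational in ℤ_3: compute digits iteratively via d_i = x_i mod 3, x_{i+1} = (x_i − d_i)/3. The first 5 digits are (1, 0, 0, 1, 0).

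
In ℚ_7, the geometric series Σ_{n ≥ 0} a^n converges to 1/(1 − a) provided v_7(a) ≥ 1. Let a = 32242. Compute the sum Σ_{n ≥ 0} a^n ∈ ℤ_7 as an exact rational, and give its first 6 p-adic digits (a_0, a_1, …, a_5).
Σ a^n = 1/(1 − a) = -1/32241;  first 6 digits = (1, 0, 0, 3, 6, 1)

v_7(a) = 3 ≥ 1, so the series converges in ℤ_7 to 1/(1 − a) = 1/(1 − 32242) = -1/32241. Expand this rational in ℤ_7: compute digits iteratively via d_i = x_i mod 7, x_{i+1} = (x_i − d_i)/7. The first 6 digits are (1, 0, 0, 3, 6, 1).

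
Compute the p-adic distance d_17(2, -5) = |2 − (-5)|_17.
d_17(2, -5) = 1

Step 1 — x − y = 2 − (-5) = 7. Step 2 — v_17(7) = 0 (factor: 7 = (17^0 · 7); the sign does not affect v_p). Step 3 — |x − y|_17 = 17^{0} = 1.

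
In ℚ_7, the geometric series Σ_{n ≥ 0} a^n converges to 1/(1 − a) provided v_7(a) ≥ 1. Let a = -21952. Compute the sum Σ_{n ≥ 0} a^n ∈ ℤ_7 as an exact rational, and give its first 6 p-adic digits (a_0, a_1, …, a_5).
Σ a^n = 1/(1 − a) = 1/21953;  first 6 digits = (1, 0, 0, 6, 4, 5)

v_7(a) = 3 ≥ 1, so the series converges in ℤ_7 to 1/(1 − a) = 1/(1 − (-21952)) = 1/21953. Expand this rational in ℤ_7: compute digits iteratively via d_i = x_i mod 7, x_{i+1} = (x_i − d_i)/7. The first 6 digits are (1, 0, 0, 6, 4, 5).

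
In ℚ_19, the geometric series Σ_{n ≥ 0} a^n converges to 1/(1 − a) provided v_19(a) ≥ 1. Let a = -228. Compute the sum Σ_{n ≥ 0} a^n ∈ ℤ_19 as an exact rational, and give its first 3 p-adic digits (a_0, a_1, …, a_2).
Σ a^n = 1/(1 − a) = 1/229;  first 3 digits = (1, 7, 10)

v_19(a) = 1 ≥ 1, so the series converges in ℤ_19 to 1/(1 − a) = 1/(1 − (-228)) = 1/229. Expand this rational in ℤ_19: compute digits iteratively via d_i = x_i mod 19, x_{i+1} = (x_i − d_i)/19. The first 3 digits are (1, 7, 10).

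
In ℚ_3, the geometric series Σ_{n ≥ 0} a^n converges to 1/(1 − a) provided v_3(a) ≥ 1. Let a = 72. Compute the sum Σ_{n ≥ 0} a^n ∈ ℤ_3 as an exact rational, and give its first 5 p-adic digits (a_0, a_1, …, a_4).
Σ a^n = 1/(1 − a) = -1/71;  first 5 digits = (1, 0, 2, 2, 1)

v_3(a) = 2 ≥ 1, so the series converges in ℤ_3 to 1/(1 − a) = 1/(1 − 72) = -1/71. Expand this rational in ℤ_3: compute digits iteratively via d_i = x_i mod 3, x_{i+1} = (x_i − d_i)/3. The first 5 digits are (1, 0, 2, 2, 1).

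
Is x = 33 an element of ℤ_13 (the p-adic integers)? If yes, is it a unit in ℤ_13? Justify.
x ∈ ℤ_13^× (unit); v_13(x) = 0

ℤ_13 = {x ∈ ℚ_13 : v_13(x) ≥ 0} and ℤ_13^× = {x ∈ ℤ_13 : v_13(x) = 0}. Here v_13(33) = v_13(num) − v_13(den) = 0; compare against these criteria.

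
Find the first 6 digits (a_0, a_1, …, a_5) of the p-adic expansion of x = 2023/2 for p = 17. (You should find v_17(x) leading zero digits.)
(a_0, …, a_5) = (0, 0, 12, 8, 8, 8)

v_17(2023/2) = 2, so a_0 = ... = a_1 = 0. Factor out: x = 17^2 · u with u = 7/2 a unit in ℤ_17. Expand u iteratively via a_{v+i} = u_i mod 17, u_{i+1} = (u_i − a_{v+i})/17:
  u_0 = 7/2;  a_2 = 12;  u_1 = (u_0 − 12)/17 = -1/2
  u_1 = -1/2;  a_3 = 8;  u_2 = (u_1 − 8)/17 = -1/2
  u_2 = -1/2;  a_4 = 8;  u_3 = (u_2 − 8)/17 = -1/2
  u_3 = -1/2;  a_5 = 8;  u_4 = (u_3 − 8)/17 = -1/2
Digits: (0, 0, 12, 8, 8, 8).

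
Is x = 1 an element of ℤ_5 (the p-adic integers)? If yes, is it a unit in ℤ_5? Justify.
x ∈ ℤ_5^× (unit); v_5(x) = 0

ℤ_5 = {x ∈ ℚ_5 : v_5(x) ≥ 0} and ℤ_5^× = {x ∈ ℤ_5 : v_5(x) = 0}. Here v_5(1) = v_5(num) − v_5(den) = 0; compare against these criteria.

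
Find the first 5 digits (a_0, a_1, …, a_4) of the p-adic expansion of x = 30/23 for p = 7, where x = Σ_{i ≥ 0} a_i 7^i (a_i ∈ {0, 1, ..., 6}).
(a_0, …, a_4) = (1, 4, 4, 3, 1)

v_7(30/23) = 0 (numerator and denominator both coprime to 7), so x ∈ ℤ_7^×. Compute digits iteratively via a_i = x_i mod 7, x_{i+1} = (x_i − a_i)/7, with x_0 = x:
  x_0 = 30/23;  a_0 = 1;  x_1 = (x_0 − 1)/7 = 1/23
  x_1 = 1/23;  a_1 = 4;  x_2 = (x_1 − 4)/7 = -13/23
  x_2 = -13/23;  a_2 = 4;  x_3 = (x_2 − 4)/7 = -15/23
  x_3 = -15/23;  a_3 = 3;  x_4 = (x_3 − 3)/7 = -12/23
  x_4 = -12/23;  a_4 = 1;  x_5 = (x_4 − 1)/7 = -5/23
Digits: (1, 4, 4, 3, 1).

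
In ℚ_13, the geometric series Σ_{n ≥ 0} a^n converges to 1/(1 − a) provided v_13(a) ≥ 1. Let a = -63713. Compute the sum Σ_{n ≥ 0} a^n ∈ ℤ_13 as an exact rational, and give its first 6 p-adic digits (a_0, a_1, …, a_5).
Σ a^n = 1/(1 − a) = 1/63714;  first 6 digits = (1, 0, 0, 10, 10, 12)

v_13(a) = 3 ≥ 1, so the series converges in ℤ_13 to 1/(1 − a) = 1/(1 − (-63713)) = 1/63714. Expand this rational in ℤ_13: compute digits iteratively via d_i = x_i mod 13, x_{i+1} = (x_i − d_i)/13. The first 6 digits are (1, 0, 0, 10, 10, 12).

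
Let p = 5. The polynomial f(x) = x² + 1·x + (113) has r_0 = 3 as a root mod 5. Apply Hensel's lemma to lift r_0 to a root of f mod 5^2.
r_1 = 3 (mod 25)

Hensel: r_{i+1} = r_i − f(r_i)·(f′(r_i))^{-1} mod 5^{i+2}, f′(x) = 2x + 1. Iterate:
  r_0 = 3 (mod 5)
  r_1 = 3 (mod 25)
Final: r = 3 satisfies f(r) ≡ 0 mod 5^2.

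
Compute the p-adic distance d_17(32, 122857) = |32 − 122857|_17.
d_17(32, 122857) = 1/4913

Step 1 — x − y = 32 − 122857 = -122825. Step 2 — v_17(-122825) = 3 (factor: -122825 = −(17^3 · 25); the sign does not affect v_p). Step 3 — |x − y|_17 = 17^{-3} = 1/4913.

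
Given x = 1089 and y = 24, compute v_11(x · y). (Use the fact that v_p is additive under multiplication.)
v_11(26136) = 2

v_p(x) = 2 (factor: 1089 = 11^2 · 9); v_p(y) = 0 (factor: 24 = 11^0 · 24). Additivity: v_p(xy) = v_p(x) + v_p(y) = 2 + 0 = 2. (Direct check: xy = 26136 = 11^2 · (216).)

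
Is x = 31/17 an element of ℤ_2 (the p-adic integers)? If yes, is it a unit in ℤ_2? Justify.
x ∈ ℤ_2^× (unit); v_2(x) = 0

ℤ_2 = {x ∈ ℚ_2 : v_2(x) ≥ 0} and ℤ_2^× = {x ∈ ℤ_2 : v_2(x) = 0}. Here v_2(31/17) = v_2(num) − v_2(den) = 0; compare against these criteria.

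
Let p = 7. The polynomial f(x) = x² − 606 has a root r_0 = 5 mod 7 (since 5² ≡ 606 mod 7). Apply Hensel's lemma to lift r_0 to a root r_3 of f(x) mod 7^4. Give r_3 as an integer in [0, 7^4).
r_3 = 215 (mod 2401)

Hensel's recurrence: r_{i+1} = r_i − f(r_i)·(f′(r_i))^{-1} mod 7^{i+2}, with f′(x) = 2x. Iterate:
  r_0 = 5 (mod 7)
  r_1 = 19 (mod 49)
  r_2 = 215 (mod 343)
  r_3 = 215 (mod 2401)
Final: r_3 = 215, and one checks f(r_3) ≡ 0 mod 7^4.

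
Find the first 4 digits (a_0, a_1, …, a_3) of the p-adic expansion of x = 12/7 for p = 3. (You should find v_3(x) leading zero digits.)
(a_0, …, a_3) = (0, 1, 2, 1)

v_3(12/7) = 1, so a_0 = ... = a_0 = 0. Factor out: x = 3^1 · u with u = 4/7 a unit in ℤ_3. Expand u iteratively via a_{v+i} = u_i mod 3, u_{i+1} = (u_i − a_{v+i})/3:
  u_0 = 4/7;  a_1 = 1;  u_1 = (u_0 − 1)/3 = -1/7
  u_1 = -1/7;  a_2 = 2;  u_2 = (u_1 − 2)/3 = -5/7
  u_2 = -5/7;  a_3 = 1;  u_3 = (u_2 − 1)/3 = -4/7
Digits: (0, 1, 2, 1).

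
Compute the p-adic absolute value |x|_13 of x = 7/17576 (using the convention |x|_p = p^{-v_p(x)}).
|7/17576|_13 = 2197

Step 1 — compute v_13(x) by factoring powers of 13 out of the numerator and denominator: v_13(7/17576) = -3. Step 2 — apply |x|_p = p^{-v_p(x)} = 13^{3} = 2197.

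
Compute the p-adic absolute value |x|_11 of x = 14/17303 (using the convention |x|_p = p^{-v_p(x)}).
|14/17303|_11 = 1331

Step 1 — compute v_11(x) by factoring powers of 11 out of the numerator and denominator: v_11(14/17303) = -3. Step 2 — apply |x|_p = p^{-v_p(x)} = 11^{3} = 1331.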